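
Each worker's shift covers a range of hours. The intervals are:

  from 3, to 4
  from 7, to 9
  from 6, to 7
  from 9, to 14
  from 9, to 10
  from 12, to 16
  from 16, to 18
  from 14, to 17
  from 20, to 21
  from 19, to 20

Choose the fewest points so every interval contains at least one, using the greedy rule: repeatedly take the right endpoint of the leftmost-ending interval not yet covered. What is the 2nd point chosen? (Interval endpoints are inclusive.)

7

Sort by right endpoint; whenever an interval is uncovered, place a point at its right end.
By right end: [3,4]  [6,7]  [7,9]  [9,10]  [9,14]  [12,16]  [14,17]  [16,18]  [19,20]  [20,21]
[3,4] uncovered → point at 4; [6,7] uncovered → point at 7; [9,10] uncovered → point at 10; [12,16] uncovered → point at 16; [19,20] uncovered → point at 20.
Points: 4, 7, 10, 16, 20 (5 total).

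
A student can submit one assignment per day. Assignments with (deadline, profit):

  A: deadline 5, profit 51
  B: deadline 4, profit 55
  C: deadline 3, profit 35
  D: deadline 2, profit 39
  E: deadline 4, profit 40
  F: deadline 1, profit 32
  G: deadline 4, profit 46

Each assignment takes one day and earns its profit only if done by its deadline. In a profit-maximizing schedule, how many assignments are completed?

Profit order: B=55 A=51 G=46 E=40 D=39 C=35 F=32
Assign: B→slot 4, A→slot 5, G→slot 3, E→slot 2, D→slot 1, C skipped, F skipped.
Slots: [1:D] [2:E] [3:G] [4:B] [5:A]
5 of 7 scheduled.

5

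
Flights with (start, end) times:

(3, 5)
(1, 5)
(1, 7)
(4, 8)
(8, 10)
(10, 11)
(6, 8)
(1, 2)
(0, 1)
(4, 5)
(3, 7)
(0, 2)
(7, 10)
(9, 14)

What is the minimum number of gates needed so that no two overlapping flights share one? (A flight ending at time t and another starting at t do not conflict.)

starts: [0, 0, 1, 1, 1, 3, 3, 4, 4, 6, 7, 8, 9, 10]
ends:   [1, 2, 2, 5, 5, 5, 7, 7, 8, 8, 10, 10, 11, 14]
s0→1 s0→2 e1→1 s1→2 s1→3 s1→4 e2→3 e2→2 s3→3 s3→4 s4→5 s4→6  — peak 6.

6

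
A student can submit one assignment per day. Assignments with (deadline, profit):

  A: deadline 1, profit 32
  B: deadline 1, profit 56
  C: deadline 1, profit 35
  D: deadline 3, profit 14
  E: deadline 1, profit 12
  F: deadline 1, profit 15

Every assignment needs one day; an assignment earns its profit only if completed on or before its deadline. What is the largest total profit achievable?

Sort by profit descending; place each in the latest free slot ≤ its deadline.
Profit order: B=56 C=35 A=32 F=15 D=14 E=12
Assign: B→slot 1, C skipped, A skipped, F skipped, D→slot 3, E skipped.
Slots: [1:B] [3:D]
Profit = 56 + 14 = 70

70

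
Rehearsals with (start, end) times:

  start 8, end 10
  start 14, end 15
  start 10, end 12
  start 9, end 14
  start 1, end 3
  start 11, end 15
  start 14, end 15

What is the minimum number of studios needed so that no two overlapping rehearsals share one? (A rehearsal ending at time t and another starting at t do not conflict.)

3

Count concurrent intervals with a sweep; the peak is the room count.
starts: [1, 8, 9, 10, 11, 14, 14]
ends:   [3, 10, 12, 14, 15, 15, 15]
s1→1 e3→0 s8→1 s9→2 e10→1 s10→2 s11→3  — peak 3.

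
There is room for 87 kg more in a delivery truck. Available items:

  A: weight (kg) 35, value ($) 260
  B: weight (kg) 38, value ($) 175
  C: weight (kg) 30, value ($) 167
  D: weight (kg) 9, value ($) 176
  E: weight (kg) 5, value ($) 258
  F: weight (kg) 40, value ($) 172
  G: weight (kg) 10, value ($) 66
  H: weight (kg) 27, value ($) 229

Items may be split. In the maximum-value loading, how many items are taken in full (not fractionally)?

5

Greedy by value/weight ratio, highest first.
Order: E (258/5=51.60) > D (176/9=19.56) > H (229/27=8.48) > A (260/35=7.43) > G (66/10=6.60) > C (167/30=5.57) > B (175/38=4.61) > F (172/40=4.30)
Fill: take E (5 @ 258) → take D (9 @ 176) → take H (27 @ 229) → take A (35 @ 260) → take G (10 @ 66) → take 1/30 of C → 5.57; 87/87 used.
5 item(s) taken whole; one partial (take 1/30 of C).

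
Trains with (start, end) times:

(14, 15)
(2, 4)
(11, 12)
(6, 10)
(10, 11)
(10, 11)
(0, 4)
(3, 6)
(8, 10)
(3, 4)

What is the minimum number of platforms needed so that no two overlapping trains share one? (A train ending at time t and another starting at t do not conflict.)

4

Events (time:±→running): 0:+→1 2:+→2 3:+→3 3:+→4 … peak 4.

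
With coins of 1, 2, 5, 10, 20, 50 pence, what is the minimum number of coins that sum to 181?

6

Greedy: take as many of the largest coin as possible, then repeat with the remainder.
181 = 3×50 + 1×20 + 1×10 + 1×1
Total coins = 3 + 1 + 1 + 1 = 6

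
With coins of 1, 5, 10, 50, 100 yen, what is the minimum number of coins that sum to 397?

11

Greedy: take as many of the largest coin as possible, then repeat with the remainder.
397 − 3×100→97 − 1×50→47 − 4×10→7 − 1×5→2 − 2×1→0
Total coins = 3 + 1 + 4 + 1 + 2 = 11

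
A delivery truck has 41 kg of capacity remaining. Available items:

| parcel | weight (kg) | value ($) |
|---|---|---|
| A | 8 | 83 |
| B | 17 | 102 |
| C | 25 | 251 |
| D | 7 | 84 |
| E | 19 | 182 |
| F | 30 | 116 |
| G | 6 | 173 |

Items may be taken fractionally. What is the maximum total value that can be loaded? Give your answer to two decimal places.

Greedy by value/weight ratio, highest first.
Ratios (sorted): G 28.83, D 12.00, A 10.38, C 10.04, E 9.58, B 6.00, F 3.87
take G (6 @ 173); take D (7 @ 84); take A (8 @ 83); take 20/25 of C → 200.80. Capacity used 41/41.
Total value = 540.80

540.80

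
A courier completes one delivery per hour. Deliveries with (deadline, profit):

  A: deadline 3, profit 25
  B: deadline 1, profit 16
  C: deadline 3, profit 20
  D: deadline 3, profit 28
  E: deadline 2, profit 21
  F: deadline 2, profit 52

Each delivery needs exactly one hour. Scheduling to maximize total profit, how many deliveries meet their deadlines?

Sort by profit descending; place each in the latest free slot ≤ its deadline.
By profit: F(d2,52), D(d3,28), A(d3,25), E(d2,21), C(d3,20), B(d1,16)
F→slot 2; D→slot 3; A→slot 1; E skipped; C skipped; B skipped.
3 of 6 scheduled.

3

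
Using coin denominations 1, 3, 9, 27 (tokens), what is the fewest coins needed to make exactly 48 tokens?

Greedy: take as many of the largest coin as possible, then repeat with the remainder.
48 = 1×27 + 2×9 + 1×3
Total coins = 1 + 2 + 1 = 4

4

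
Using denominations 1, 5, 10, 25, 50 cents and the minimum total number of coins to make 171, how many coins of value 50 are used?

Use the largest denomination that fits, subtract, and repeat.
171 − 3×50→21 − 2×10→1 − 1×1→0
Count of 50: 3

3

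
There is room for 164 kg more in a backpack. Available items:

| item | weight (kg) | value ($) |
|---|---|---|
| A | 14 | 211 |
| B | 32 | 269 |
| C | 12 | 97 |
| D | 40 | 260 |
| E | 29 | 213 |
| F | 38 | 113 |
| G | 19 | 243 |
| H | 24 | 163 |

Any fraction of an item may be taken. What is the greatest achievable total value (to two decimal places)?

Greedy by value/weight ratio, highest first.
Ratios (sorted): A 15.07, G 12.79, B 8.41, C 8.08, E 7.34, H 6.79, D 6.50, F 2.97
take A (14 @ 211); take G (19 @ 243); take B (32 @ 269); take C (12 @ 97); take E (29 @ 213); take H (24 @ 163); take 34/40 of D → 221.00. Capacity used 164/164.
Total value = 1417.00

1417.00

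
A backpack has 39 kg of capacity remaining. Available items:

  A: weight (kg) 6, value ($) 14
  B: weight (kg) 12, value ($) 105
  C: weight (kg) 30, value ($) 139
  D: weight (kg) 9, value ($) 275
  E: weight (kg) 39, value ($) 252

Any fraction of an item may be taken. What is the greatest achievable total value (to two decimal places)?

Sort by value per unit weight and fill in that order.
Order: D (275/9=30.56) > B (105/12=8.75) > E (252/39=6.46) > C (139/30=4.63) > A (14/6=2.33)
Fill: take D (9 @ 275) → take B (12 @ 105) → take 18/39 of E → 116.31; 39/39 used.
Total value = 496.31

496.31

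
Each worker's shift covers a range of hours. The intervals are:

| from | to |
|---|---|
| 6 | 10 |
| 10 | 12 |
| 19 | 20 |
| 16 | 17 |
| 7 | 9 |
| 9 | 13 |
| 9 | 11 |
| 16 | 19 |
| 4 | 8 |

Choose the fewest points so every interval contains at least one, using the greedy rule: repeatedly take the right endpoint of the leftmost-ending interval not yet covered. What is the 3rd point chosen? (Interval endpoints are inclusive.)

17

Process intervals by earliest right end; each time one isn't hit yet, stab at its right endpoint.
By right end: [4,8]  [7,9]  [6,10]  [9,11]  [10,12]  [9,13]  [16,17]  [16,19]  [19,20]
[4,8] uncovered → point at 8; [9,11] uncovered → point at 11; [16,17] uncovered → point at 17; [19,20] uncovered → point at 20.
Points: 8, 11, 17, 20 (4 total).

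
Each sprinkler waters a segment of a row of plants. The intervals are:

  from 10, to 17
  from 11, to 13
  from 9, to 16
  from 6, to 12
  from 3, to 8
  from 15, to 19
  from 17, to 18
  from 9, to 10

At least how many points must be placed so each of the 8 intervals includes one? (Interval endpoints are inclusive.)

4

Sorted: [3,8] [9,10] [6,12] [11,13] [9,16] [10,17] [17,18] [15,19]
{[3,8]} hit by 8; {[9,10],[6,12]} hit by 10; {[11,13],[9,16],[10,17]} hit by 13; {[17,18],[15,19]} hit by 18.
Points: 8, 10, 13, 18 (4 total).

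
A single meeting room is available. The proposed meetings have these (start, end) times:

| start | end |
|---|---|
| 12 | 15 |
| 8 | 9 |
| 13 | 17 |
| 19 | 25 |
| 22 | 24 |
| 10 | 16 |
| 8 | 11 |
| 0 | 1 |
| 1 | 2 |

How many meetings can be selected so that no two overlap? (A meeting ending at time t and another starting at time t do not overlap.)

5

Order by finish time; keep every interval that doesn't clash with the previous kept one.
Sorted by end: (0,1)  (1,2)  (8,9)  (8,11)  (12,15)  (10,16)  (13,17)  (22,24)  (19,25)
take (0,1); take (1,2); take (8,9); take (12,15); skip (10,16); take (22,24).
Selected 5 meetings.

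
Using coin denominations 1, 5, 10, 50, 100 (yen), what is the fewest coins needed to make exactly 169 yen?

169 − 1×100→69 − 1×50→19 − 1×10→9 − 1×5→4 − 4×1→0
Total coins = 1 + 1 + 1 + 1 + 4 = 8

8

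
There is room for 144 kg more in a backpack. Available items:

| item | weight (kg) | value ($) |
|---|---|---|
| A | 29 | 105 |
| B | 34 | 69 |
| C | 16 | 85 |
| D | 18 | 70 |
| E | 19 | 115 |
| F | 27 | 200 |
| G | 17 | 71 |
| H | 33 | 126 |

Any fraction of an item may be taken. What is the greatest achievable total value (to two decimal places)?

717.69

Ratios (sorted): F 7.41, E 6.05, C 5.31, G 4.18, D 3.89, H 3.82, A 3.62, B 2.03
take F (27 @ 200); take E (19 @ 115); take C (16 @ 85); take G (17 @ 71); take D (18 @ 70); take H (33 @ 126); take 14/29 of A → 50.69. Capacity used 144/144.
Total value = 717.69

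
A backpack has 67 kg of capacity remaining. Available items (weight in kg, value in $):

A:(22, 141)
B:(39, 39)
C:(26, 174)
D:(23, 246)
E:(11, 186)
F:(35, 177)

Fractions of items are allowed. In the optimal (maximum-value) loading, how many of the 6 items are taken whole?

Order: E (186/11=16.91) > D (246/23=10.70) > C (174/26=6.69) > A (141/22=6.41) > F (177/35=5.06) > B (39/39=1.00)
Fill: take E (11 @ 186) → take D (23 @ 246) → take C (26 @ 174) → take 7/22 of A → 44.86; 67/67 used.
3 item(s) taken whole; one partial (take 7/22 of A).

3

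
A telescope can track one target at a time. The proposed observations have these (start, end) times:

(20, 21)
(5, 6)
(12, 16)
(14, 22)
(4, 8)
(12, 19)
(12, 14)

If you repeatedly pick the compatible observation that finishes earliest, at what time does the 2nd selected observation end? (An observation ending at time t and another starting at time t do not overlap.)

By end time: (5,6), (4,8), (12,14), (12,16), (12,19), (20,21), (14,22).
Pick (5,6); next start ≥ 6 → (12,14); next start ≥ 14 → (20,21).
Selected: (5,6) (12,14) (20,21)

14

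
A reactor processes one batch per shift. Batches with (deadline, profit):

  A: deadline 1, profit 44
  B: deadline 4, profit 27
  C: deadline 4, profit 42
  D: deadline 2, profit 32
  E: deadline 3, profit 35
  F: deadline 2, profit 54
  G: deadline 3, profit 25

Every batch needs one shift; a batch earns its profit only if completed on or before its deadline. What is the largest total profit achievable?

Take jobs in profit order; each goes to the latest open slot no later than its deadline.
Profit order: F=54 A=44 C=42 E=35 D=32 B=27 G=25
Assign: F→slot 2, A→slot 1, C→slot 4, E→slot 3, D skipped, B skipped, G skipped.
Slots: [1:A] [2:F] [3:E] [4:C]
Profit = 44 + 54 + 35 + 42 = 175

175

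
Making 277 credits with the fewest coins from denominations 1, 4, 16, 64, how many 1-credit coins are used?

1

Greedy: take as many of the largest coin as possible, then repeat with the remainder.
277 − 4×64→21 − 1×16→5 − 1×4→1 − 1×1→0
Count of 1: 1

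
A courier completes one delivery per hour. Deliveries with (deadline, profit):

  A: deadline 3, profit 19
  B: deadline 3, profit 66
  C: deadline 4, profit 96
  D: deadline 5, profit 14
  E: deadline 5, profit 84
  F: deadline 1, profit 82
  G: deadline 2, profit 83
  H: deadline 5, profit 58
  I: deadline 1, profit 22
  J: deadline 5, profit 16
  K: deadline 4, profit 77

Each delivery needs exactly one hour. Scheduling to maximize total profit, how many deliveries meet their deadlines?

5

Take jobs in profit order; each goes to the latest open slot no later than its deadline.
By profit: C(d4,96), E(d5,84), G(d2,83), F(d1,82), K(d4,77), B(d3,66), H(d5,58), I(d1,22), A(d3,19), J(d5,16), D(d5,14)
C→slot 4; E→slot 5; G→slot 2; F→slot 1; K→slot 3; B skipped; H skipped; I skipped; A skipped; J skipped; D skipped.
5 of 11 scheduled.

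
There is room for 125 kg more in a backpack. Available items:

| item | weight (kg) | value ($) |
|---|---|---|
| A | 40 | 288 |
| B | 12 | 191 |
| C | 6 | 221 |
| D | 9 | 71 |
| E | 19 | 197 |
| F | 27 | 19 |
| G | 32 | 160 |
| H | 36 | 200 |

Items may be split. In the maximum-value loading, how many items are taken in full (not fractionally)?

Sort by value per unit weight and fill in that order.
Order: C (221/6=36.83) > B (191/12=15.92) > E (197/19=10.37) > D (71/9=7.89) > A (288/40=7.20) > H (200/36=5.56) > G (160/32=5.00) > F (19/27=0.70)
Fill: take C (6 @ 221) → take B (12 @ 191) → take E (19 @ 197) → take D (9 @ 71) → take A (40 @ 288) → take H (36 @ 200) → take 3/32 of G → 15.00; 125/125 used.
6 item(s) taken whole; one partial (take 3/32 of G).

6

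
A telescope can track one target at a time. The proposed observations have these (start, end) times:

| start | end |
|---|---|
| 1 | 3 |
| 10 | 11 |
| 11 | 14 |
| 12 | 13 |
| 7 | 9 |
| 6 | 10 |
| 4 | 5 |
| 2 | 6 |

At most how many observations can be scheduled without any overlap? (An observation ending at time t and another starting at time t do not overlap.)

Sorted by end: (1,3)  (4,5)  (2,6)  (7,9)  (6,10)  (10,11)  (12,13)  (11,14)
take (1,3); take (4,5); take (7,9); take (10,11); take (12,13).
Selected 5 observations.

5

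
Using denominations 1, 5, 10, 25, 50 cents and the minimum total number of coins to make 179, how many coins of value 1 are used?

Use the largest denomination that fits, subtract, and repeat.
179 = 3×50 + 1×25 + 4×1
Count of 1: 4

4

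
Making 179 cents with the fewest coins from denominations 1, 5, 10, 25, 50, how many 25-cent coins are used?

Use the largest denomination that fits, subtract, and repeat.
179 − 3×50→29 − 1×25→4 − 4×1→0
Count of 25: 1

1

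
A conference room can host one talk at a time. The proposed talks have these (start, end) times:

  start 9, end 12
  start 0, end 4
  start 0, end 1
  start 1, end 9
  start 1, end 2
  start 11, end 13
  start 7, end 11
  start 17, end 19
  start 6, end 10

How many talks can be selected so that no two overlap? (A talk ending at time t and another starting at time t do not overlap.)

5

Order by finish time; keep every interval that doesn't clash with the previous kept one.
Sorted by end: (0,1)  (1,2)  (0,4)  (1,9)  (6,10)  (7,11)  (9,12)  (11,13)  (17,19)
take (0,1); take (1,2); skip (0,4); take (6,10); skip (7,11); skip (9,12); take (11,13); take (17,19).
Selected 5 talks.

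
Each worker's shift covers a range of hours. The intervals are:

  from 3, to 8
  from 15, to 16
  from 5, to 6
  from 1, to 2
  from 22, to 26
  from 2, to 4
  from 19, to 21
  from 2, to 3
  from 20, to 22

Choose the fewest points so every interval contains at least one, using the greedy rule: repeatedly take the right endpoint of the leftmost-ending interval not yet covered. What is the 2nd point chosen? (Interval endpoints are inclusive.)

Sort by right endpoint; whenever an interval is uncovered, place a point at its right end.
Sorted: [1,2] [2,3] [2,4] [5,6] [3,8] [15,16] [19,21] [20,22] [22,26]
{[1,2],[2,3],[2,4]} hit by 2; {[5,6],[3,8]} hit by 6; {[15,16]} hit by 16; {[19,21],[20,22]} hit by 21; {[22,26]} hit by 26.
Points: 2, 6, 16, 21, 26 (5 total).

6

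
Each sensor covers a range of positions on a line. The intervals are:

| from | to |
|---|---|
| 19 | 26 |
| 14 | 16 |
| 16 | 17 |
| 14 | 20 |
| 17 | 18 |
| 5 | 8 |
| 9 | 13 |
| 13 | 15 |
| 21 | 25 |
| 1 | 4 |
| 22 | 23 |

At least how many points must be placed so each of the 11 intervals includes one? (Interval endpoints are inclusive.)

Process intervals by earliest right end; each time one isn't hit yet, stab at its right endpoint.
Sorted: [1,4] [5,8] [9,13] [13,15] [14,16] [16,17] [17,18] [14,20] [22,23] [21,25] [19,26]
{[1,4]} hit by 4; {[5,8]} hit by 8; {[9,13],[13,15]} hit by 13; {[14,16],[16,17]} hit by 16; {[17,18],[14,20]} hit by 18; {[22,23],[21,25],[19,26]} hit by 23.
Points: 4, 8, 13, 16, 18, 23 (6 total).

6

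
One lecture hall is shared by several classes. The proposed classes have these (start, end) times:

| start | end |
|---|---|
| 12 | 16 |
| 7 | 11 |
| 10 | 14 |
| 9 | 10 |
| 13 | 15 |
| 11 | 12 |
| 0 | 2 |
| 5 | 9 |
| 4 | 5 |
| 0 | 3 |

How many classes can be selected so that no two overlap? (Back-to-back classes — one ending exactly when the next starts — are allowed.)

Sort by end time and greedily take each interval whose start is ≥ the last chosen end.
Sorted by end: (0,2)  (0,3)  (4,5)  (5,9)  (9,10)  (7,11)  (11,12)  (10,14)  (13,15)  (12,16)
take (0,2); take (4,5); take (5,9); take (9,10); take (11,12); take (13,15).
Selected 6 classes.

6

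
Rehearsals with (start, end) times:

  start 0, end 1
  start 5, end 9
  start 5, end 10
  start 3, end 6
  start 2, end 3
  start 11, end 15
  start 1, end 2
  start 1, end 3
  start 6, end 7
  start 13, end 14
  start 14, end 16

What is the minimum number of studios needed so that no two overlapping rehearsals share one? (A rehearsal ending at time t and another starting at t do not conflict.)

The answer is the maximum number of intervals overlapping at any instant.
Events (time:±→running): 0:+→1 1:-→0 1:+→1 1:+→2 2:-→1 2:+→2 3:-→1 3:-→0 3:+→1 5:+→2 5:+→3 … peak 3.

3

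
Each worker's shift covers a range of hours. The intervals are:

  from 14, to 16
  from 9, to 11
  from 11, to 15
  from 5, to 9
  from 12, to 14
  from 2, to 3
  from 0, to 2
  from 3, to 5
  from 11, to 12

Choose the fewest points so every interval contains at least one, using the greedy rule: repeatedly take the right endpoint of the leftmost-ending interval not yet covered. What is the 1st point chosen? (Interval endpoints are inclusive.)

Process intervals by earliest right end; each time one isn't hit yet, stab at its right endpoint.
Sorted: [0,2] [2,3] [3,5] [5,9] [9,11] [11,12] [12,14] [11,15] [14,16]
{[0,2],[2,3]} hit by 2; {[3,5],[5,9]} hit by 5; {[9,11],[11,12]} hit by 11; {[12,14],[11,15],[14,16]} hit by 14.
Points: 2, 5, 11, 14 (4 total).

2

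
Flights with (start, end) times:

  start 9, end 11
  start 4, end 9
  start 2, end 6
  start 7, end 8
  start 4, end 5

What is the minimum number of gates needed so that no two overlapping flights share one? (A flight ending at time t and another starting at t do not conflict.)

starts: [2, 4, 4, 7, 9]
ends:   [5, 6, 8, 9, 11]
s2→1 s4→2 s4→3  — peak 3.

3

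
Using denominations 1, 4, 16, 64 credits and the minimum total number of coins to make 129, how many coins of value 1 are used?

1

129 − 2×64→1 − 1×1→0
Count of 1: 1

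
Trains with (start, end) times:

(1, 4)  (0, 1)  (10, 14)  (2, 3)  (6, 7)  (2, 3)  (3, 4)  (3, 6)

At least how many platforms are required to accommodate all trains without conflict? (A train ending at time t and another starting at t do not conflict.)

3

Events (time:±→running): 0:+→1 1:-→0 1:+→1 2:+→2 2:+→3 … peak 3.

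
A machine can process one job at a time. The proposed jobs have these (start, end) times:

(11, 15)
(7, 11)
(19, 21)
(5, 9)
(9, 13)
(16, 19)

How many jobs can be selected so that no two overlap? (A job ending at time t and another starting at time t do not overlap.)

4

By end time: (5,9), (7,11), (9,13), (11,15), (16,19), (19,21).
Pick (5,9); next start ≥ 9 → (9,13); next start ≥ 13 → (16,19); next start ≥ 19 → (19,21).
Selected 4 jobs.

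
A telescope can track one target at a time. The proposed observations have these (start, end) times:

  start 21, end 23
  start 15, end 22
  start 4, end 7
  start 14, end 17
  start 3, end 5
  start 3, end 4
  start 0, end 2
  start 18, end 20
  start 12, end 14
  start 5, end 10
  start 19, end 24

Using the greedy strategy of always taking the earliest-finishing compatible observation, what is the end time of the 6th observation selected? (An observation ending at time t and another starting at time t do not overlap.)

Greedy by earliest finish: after sorting by end time, pick each interval compatible with the last pick.
Sorted by end: (0,2)  (3,4)  (3,5)  (4,7)  (5,10)  (12,14)  (14,17)  (18,20)  (15,22)  (21,23)  (19,24)
take (0,2); take (3,4); skip (3,5); take (4,7); take (12,14); take (14,17); take (18,20); take (21,23).
Selected: (0,2) (3,4) (4,7) (12,14) (14,17) (18,20) (21,23)

20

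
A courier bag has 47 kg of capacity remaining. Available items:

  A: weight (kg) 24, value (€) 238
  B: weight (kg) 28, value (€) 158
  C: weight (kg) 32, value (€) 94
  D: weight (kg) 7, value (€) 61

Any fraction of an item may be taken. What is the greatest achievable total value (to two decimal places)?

389.29

Greedy by value/weight ratio, highest first.
Ratios (sorted): A 9.92, D 8.71, B 5.64, C 2.94
take A (24 @ 238); take D (7 @ 61); take 16/28 of B → 90.29. Capacity used 47/47.
Total value = 389.29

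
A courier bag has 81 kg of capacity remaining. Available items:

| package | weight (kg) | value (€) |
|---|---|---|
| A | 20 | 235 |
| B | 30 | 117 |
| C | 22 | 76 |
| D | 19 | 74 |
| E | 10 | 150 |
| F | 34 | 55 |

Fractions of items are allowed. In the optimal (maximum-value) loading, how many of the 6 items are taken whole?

Ratios (sorted): E 15.00, A 11.75, B 3.90, D 3.89, C 3.45, F 1.62
take E (10 @ 150); take A (20 @ 235); take B (30 @ 117); take D (19 @ 74); take 2/22 of C → 6.91. Capacity used 81/81.
4 item(s) taken whole; one partial (take 2/22 of C).

4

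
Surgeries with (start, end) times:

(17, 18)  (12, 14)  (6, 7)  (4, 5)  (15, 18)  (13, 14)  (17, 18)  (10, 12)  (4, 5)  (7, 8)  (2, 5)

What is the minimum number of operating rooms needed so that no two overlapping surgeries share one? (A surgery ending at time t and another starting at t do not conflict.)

starts: [2, 4, 4, 6, 7, 10, 12, 13, 15, 17, 17]
ends:   [5, 5, 5, 7, 8, 12, 14, 14, 18, 18, 18]
s2→1 s4→2 s4→3  — peak 3.

3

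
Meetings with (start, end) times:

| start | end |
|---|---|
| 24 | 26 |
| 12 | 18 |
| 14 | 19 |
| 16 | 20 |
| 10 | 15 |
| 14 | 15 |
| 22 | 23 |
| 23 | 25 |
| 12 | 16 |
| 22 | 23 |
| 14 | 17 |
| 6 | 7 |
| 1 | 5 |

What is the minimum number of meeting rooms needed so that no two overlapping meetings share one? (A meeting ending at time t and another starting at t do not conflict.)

starts: [1, 6, 10, 12, 12, 14, 14, 14, 16, 22, 22, 23, 24]
ends:   [5, 7, 15, 15, 16, 17, 18, 19, 20, 23, 23, 25, 26]
s1→1 e5→0 s6→1 e7→0 s10→1 s12→2 s12→3 s14→4 s14→5 s14→6  — peak 6.

6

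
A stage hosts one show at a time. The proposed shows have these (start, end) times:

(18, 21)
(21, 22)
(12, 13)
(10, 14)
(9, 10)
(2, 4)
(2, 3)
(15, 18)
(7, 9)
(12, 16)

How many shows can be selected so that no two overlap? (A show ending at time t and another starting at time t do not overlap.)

7

Sorted by end: (2,3)  (2,4)  (7,9)  (9,10)  (12,13)  (10,14)  (12,16)  (15,18)  (18,21)  (21,22)
take (2,3); take (7,9); take (9,10); take (12,13); take (15,18); take (18,21); take (21,22).
Selected 7 shows.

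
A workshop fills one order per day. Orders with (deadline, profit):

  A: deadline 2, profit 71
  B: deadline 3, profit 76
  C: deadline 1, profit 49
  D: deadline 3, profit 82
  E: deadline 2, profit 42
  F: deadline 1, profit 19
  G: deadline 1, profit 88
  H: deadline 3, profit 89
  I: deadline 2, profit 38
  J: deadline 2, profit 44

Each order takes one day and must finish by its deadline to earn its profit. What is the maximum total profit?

259

Take jobs in profit order; each goes to the latest open slot no later than its deadline.
By profit: H(d3,89), G(d1,88), D(d3,82), B(d3,76), A(d2,71), C(d1,49), J(d2,44), E(d2,42), I(d2,38), F(d1,19)
H→slot 3; G→slot 1; D→slot 2; B skipped; A skipped; C skipped; J skipped; E skipped; I skipped; F skipped.
Profit = 88 + 82 + 89 = 259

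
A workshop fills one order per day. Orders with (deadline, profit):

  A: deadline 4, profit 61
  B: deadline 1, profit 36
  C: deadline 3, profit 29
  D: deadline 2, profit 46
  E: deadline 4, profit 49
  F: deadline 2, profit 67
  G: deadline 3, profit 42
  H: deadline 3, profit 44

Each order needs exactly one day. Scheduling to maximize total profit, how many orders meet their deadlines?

Take jobs in profit order; each goes to the latest open slot no later than its deadline.
By profit: F(d2,67), A(d4,61), E(d4,49), D(d2,46), H(d3,44), G(d3,42), B(d1,36), C(d3,29)
F→slot 2; A→slot 4; E→slot 3; D→slot 1; H skipped; G skipped; B skipped; C skipped.
4 of 8 scheduled.

4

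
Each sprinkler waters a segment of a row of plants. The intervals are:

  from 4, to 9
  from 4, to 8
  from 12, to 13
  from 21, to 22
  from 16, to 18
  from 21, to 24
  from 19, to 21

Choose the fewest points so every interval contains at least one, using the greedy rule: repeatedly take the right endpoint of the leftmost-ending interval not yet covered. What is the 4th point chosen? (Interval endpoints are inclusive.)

By right end: [4,8]  [4,9]  [12,13]  [16,18]  [19,21]  [21,22]  [21,24]
[4,8] uncovered → point at 8; [12,13] uncovered → point at 13; [16,18] uncovered → point at 18; [19,21] uncovered → point at 21.
Points: 8, 13, 18, 21 (4 total).

21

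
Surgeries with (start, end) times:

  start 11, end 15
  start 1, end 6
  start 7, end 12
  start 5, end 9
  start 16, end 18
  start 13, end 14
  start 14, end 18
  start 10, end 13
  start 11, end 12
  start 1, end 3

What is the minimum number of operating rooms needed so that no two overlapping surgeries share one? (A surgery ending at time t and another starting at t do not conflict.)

4

The answer is the maximum number of intervals overlapping at any instant.
starts: [1, 1, 5, 7, 10, 11, 11, 13, 14, 16]
ends:   [3, 6, 9, 12, 12, 13, 14, 15, 18, 18]
s1→1 s1→2 e3→1 s5→2 e6→1 s7→2 e9→1 s10→2 s11→3 s11→4  — peak 4.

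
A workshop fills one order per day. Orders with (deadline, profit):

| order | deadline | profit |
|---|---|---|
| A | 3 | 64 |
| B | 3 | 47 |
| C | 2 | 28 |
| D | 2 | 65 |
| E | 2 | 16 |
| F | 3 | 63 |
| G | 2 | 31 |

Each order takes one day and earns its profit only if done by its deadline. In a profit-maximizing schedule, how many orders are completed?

Take jobs in profit order; each goes to the latest open slot no later than its deadline.
Profit order: D=65 A=64 F=63 B=47 G=31 C=28 E=16
Assign: D→slot 2, A→slot 3, F→slot 1, B skipped, G skipped, C skipped, E skipped.
Slots: [1:F] [2:D] [3:A]
3 of 7 scheduled.

3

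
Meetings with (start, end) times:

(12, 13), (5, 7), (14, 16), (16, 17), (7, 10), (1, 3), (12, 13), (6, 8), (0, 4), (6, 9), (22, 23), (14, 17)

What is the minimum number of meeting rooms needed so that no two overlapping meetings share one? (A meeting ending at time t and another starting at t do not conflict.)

3

Events (time:±→running): 0:+→1 1:+→2 3:-→1 4:-→0 5:+→1 6:+→2 6:+→3 … peak 3.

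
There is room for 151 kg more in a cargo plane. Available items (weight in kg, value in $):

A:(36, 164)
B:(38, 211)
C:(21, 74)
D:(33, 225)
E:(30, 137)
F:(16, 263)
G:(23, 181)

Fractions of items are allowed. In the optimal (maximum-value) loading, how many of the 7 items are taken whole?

Order: F (263/16=16.44) > G (181/23=7.87) > D (225/33=6.82) > B (211/38=5.55) > E (137/30=4.57) > A (164/36=4.56) > C (74/21=3.52)
Fill: take F (16 @ 263) → take G (23 @ 181) → take D (33 @ 225) → take B (38 @ 211) → take E (30 @ 137) → take 11/36 of A → 50.11; 151/151 used.
5 item(s) taken whole; one partial (take 11/36 of A).

5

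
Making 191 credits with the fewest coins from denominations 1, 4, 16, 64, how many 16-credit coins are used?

3

191 = 2×64 + 3×16 + 3×4 + 3×1
Count of 16: 3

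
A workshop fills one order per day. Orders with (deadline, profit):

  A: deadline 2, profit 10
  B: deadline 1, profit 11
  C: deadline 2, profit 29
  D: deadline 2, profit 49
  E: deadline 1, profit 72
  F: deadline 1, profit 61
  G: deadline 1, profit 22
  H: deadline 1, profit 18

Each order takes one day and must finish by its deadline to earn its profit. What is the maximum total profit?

121

Sort by profit descending; place each in the latest free slot ≤ its deadline.
Profit order: E=72 F=61 D=49 C=29 G=22 H=18 B=11 A=10
Assign: E→slot 1, F skipped, D→slot 2, C skipped, G skipped, H skipped, B skipped, A skipped.
Slots: [1:E] [2:D]
Profit = 72 + 49 = 121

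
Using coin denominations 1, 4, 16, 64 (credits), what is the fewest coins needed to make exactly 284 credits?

284 − 4×64→28 − 1×16→12 − 3×4→0
Total coins = 4 + 1 + 3 = 8

8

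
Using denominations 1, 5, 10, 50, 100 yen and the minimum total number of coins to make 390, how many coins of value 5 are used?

Greedy: take as many of the largest coin as possible, then repeat with the remainder.
390 = 3×100 + 1×50 + 4×10
Count of 5: 0

0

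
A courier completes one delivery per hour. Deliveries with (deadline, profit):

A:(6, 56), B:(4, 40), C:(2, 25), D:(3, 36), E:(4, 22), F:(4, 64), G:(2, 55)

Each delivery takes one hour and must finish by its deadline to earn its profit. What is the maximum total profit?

By profit: F(d4,64), A(d6,56), G(d2,55), B(d4,40), D(d3,36), C(d2,25), E(d4,22)
F→slot 4; A→slot 6; G→slot 2; B→slot 3; D→slot 1; C skipped; E skipped.
Profit = 36 + 55 + 40 + 64 + 56 = 251

251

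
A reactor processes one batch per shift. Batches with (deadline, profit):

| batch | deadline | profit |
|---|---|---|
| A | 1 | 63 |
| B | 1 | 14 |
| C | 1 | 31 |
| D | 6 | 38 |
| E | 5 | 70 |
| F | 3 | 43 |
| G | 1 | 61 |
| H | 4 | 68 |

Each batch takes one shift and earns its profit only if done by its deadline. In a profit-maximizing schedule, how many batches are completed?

5

Take jobs in profit order; each goes to the latest open slot no later than its deadline.
By profit: E(d5,70), H(d4,68), A(d1,63), G(d1,61), F(d3,43), D(d6,38), C(d1,31), B(d1,14)
E→slot 5; H→slot 4; A→slot 1; G skipped; F→slot 3; D→slot 6; C skipped; B skipped.
5 of 8 scheduled.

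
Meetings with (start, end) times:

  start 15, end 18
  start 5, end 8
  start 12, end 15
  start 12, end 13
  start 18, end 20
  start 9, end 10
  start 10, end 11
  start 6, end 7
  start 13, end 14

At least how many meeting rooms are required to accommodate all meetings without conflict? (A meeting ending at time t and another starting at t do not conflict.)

2

starts: [5, 6, 9, 10, 12, 12, 13, 15, 18]
ends:   [7, 8, 10, 11, 13, 14, 15, 18, 20]
s5→1 s6→2  — peak 2.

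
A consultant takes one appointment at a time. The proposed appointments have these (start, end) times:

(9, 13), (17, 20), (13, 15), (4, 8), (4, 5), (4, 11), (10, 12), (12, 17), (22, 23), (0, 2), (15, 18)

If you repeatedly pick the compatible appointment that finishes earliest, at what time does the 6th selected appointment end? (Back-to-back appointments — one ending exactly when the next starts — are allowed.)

23

Order by finish time; keep every interval that doesn't clash with the previous kept one.
Sorted by end: (0,2)  (4,5)  (4,8)  (4,11)  (10,12)  (9,13)  (13,15)  (12,17)  (15,18)  (17,20)  (22,23)
take (0,2); take (4,5); skip (4,11); take (10,12); take (13,15); skip (12,17); take (15,18); take (22,23).
Selected: (0,2) (4,5) (10,12) (13,15) (15,18) (22,23)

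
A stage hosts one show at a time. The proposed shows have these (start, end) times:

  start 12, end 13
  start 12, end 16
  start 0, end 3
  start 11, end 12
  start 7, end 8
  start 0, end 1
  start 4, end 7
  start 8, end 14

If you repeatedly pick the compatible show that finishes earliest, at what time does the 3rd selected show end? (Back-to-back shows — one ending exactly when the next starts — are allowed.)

8

By end time: (0,1), (0,3), (4,7), (7,8), (11,12), (12,13), (8,14), (12,16).
Pick (0,1); next start ≥ 1 → (4,7); next start ≥ 7 → (7,8); next start ≥ 8 → (11,12); next start ≥ 12 → (12,13).
Selected: (0,1) (4,7) (7,8) (11,12) (12,13)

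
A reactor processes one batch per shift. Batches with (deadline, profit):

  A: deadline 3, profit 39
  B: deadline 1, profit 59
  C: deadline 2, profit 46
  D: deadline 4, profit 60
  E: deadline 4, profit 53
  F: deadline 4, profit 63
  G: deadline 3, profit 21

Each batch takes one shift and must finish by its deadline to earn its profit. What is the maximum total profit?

Sort by profit descending; place each in the latest free slot ≤ its deadline.
Profit order: F=63 D=60 B=59 E=53 C=46 A=39 G=21
Assign: F→slot 4, D→slot 3, B→slot 1, E→slot 2, C skipped, A skipped, G skipped.
Slots: [1:B] [2:E] [3:D] [4:F]
Profit = 59 + 53 + 60 + 63 = 235

235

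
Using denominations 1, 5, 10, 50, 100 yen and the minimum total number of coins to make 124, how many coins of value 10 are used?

Greedy: take as many of the largest coin as possible, then repeat with the remainder.
124 − 1×100→24 − 2×10→4 − 4×1→0
Count of 10: 2

2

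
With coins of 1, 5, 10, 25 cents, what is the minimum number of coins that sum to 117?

Greedy: take as many of the largest coin as possible, then repeat with the remainder.
117 = 4×25 + 1×10 + 1×5 + 2×1
Total coins = 4 + 1 + 1 + 2 = 8

8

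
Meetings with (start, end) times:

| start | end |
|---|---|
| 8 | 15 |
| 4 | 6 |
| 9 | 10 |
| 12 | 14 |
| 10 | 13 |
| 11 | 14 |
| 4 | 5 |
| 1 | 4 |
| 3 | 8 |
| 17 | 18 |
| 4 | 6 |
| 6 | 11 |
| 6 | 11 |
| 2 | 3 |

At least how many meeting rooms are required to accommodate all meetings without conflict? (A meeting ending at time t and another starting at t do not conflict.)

4

Count concurrent intervals with a sweep; the peak is the room count.
Events (time:±→running): 1:+→1 2:+→2 3:-→1 3:+→2 4:-→1 4:+→2 4:+→3 4:+→4 … peak 4.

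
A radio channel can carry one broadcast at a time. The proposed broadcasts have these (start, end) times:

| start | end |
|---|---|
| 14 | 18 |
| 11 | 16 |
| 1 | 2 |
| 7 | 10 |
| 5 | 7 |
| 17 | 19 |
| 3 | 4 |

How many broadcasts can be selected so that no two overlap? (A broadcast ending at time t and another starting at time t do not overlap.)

6

Sort by end time and greedily take each interval whose start is ≥ the last chosen end.
By end time: (1,2), (3,4), (5,7), (7,10), (11,16), (14,18), (17,19).
Pick (1,2); next start ≥ 2 → (3,4); next start ≥ 4 → (5,7); next start ≥ 7 → (7,10); next start ≥ 10 → (11,16); next start ≥ 16 → (17,19).
Selected 6 broadcasts.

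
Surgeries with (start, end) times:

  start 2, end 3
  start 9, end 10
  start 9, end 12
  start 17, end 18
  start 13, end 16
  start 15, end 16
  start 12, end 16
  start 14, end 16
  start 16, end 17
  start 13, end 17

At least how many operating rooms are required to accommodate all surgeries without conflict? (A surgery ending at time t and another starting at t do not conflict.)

starts: [2, 9, 9, 12, 13, 13, 14, 15, 16, 17]
ends:   [3, 10, 12, 16, 16, 16, 16, 17, 17, 18]
s2→1 e3→0 s9→1 s9→2 e10→1 e12→0 s12→1 s13→2 s13→3 s14→4 s15→5  — peak 5.

5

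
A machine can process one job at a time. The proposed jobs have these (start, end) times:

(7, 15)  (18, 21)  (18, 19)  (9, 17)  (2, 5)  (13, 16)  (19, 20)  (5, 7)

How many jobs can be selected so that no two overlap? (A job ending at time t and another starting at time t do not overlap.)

Order by finish time; keep every interval that doesn't clash with the previous kept one.
By end time: (2,5), (5,7), (7,15), (13,16), (9,17), (18,19), (19,20), (18,21).
Pick (2,5); next start ≥ 5 → (5,7); next start ≥ 7 → (7,15); next start ≥ 15 → (18,19); next start ≥ 19 → (19,20).
Selected 5 jobs.

5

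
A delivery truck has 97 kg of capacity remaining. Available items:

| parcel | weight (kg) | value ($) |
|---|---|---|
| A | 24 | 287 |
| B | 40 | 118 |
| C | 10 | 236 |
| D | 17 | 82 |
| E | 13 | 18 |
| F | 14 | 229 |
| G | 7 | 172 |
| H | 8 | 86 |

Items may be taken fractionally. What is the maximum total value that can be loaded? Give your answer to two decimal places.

1142.15

Sort by value per unit weight and fill in that order.
Ratios (sorted): G 24.57, C 23.60, F 16.36, A 11.96, H 10.75, D 4.82, B 2.95, E 1.38
take G (7 @ 172); take C (10 @ 236); take F (14 @ 229); take A (24 @ 287); take H (8 @ 86); take D (17 @ 82); take 17/40 of B → 50.15. Capacity used 97/97.
Total value = 1142.15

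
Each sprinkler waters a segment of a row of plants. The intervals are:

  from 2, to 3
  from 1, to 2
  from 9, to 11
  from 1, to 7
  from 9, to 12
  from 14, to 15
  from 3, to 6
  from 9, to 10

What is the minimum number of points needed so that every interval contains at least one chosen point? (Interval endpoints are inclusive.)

4

Sort by right endpoint; whenever an interval is uncovered, place a point at its right end.
Sorted: [1,2] [2,3] [3,6] [1,7] [9,10] [9,11] [9,12] [14,15]
{[1,2],[2,3]} hit by 2; {[3,6],[1,7]} hit by 6; {[9,10],[9,11],[9,12]} hit by 10; {[14,15]} hit by 15.
Points: 2, 6, 10, 15 (4 total).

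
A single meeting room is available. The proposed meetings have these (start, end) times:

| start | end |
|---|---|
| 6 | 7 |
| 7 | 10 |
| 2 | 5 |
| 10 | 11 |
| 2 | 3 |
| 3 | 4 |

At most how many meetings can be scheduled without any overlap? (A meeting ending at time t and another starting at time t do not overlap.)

Greedy by earliest finish: after sorting by end time, pick each interval compatible with the last pick.
Sorted by end: (2,3)  (3,4)  (2,5)  (6,7)  (7,10)  (10,11)
take (2,3); take (3,4); take (6,7); take (7,10); take (10,11).
Selected 5 meetings.

5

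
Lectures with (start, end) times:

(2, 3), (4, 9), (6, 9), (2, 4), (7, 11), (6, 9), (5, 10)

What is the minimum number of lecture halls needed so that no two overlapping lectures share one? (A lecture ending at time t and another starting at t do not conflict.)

5

Count concurrent intervals with a sweep; the peak is the room count.
starts: [2, 2, 4, 5, 6, 6, 7]
ends:   [3, 4, 9, 9, 9, 10, 11]
s2→1 s2→2 e3→1 e4→0 s4→1 s5→2 s6→3 s6→4 s7→5  — peak 5.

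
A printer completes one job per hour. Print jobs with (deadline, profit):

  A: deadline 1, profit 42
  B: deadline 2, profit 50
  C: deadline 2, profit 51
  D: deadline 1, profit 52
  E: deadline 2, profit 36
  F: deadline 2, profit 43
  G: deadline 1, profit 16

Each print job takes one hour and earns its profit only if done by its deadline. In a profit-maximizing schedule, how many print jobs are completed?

Profit order: D=52 C=51 B=50 F=43 A=42 E=36 G=16
Assign: D→slot 1, C→slot 2, B skipped, F skipped, A skipped, E skipped, G skipped.
Slots: [1:D] [2:C]
2 of 7 scheduled.

2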